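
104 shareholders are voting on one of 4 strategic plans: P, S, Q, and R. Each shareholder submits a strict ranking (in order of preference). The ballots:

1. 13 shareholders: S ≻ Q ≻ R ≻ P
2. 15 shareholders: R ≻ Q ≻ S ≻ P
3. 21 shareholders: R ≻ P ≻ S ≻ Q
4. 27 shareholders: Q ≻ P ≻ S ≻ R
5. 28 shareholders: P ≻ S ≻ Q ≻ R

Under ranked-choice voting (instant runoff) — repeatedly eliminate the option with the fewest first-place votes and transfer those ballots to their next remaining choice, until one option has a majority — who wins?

Round 1: P 28, S 13, Q 27, R 36. Eliminate S.
Round 2: P 28, Q 40, R 36. Eliminate P.
Round 3: Q 68, R 36. Q has a majority.

Q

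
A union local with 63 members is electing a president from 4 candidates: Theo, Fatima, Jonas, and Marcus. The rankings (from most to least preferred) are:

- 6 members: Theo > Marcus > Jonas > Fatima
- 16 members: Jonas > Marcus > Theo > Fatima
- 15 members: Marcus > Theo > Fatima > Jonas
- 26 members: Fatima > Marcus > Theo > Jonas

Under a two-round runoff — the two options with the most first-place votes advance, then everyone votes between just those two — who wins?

Round 1 first-place votes: Theo 6, Fatima 26, Jonas 16, Marcus 15.
Fatima and Jonas advance.
Runoff: Fatima is preferred to Jonas by 41 voters; Jonas by 22.
Fatima wins the runoff.

Fatima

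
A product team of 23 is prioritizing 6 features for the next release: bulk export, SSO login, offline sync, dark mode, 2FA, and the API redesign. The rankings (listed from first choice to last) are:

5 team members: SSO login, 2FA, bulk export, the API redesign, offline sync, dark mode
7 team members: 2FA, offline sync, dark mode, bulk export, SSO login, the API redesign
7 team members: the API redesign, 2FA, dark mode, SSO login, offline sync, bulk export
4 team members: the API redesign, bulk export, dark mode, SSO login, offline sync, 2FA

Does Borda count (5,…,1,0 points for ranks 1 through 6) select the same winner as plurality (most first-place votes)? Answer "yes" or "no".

Borda — scores: bulk export 45, SSO login 54, offline sync 44, dark mode 54, 2FA 83, the API redesign 65. Winner: 2FA.
Plurality — first-place votes: bulk export 0, SSO login 5, offline sync 0, dark mode 0, 2FA 7, the API redesign 11. Winner: the API redesign.
The two methods disagree.

no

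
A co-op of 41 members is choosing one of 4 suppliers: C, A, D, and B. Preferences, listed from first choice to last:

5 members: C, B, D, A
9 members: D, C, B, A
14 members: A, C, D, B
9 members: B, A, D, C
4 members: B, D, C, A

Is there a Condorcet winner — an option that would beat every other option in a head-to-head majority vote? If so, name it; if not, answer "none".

none

Checking pairwise contests:
A beats C 23–18.
B beats A 27–14.
A beats D 23–18.
C beats B 28–13.
Every option loses at least one head-to-head, so there is no Condorcet winner.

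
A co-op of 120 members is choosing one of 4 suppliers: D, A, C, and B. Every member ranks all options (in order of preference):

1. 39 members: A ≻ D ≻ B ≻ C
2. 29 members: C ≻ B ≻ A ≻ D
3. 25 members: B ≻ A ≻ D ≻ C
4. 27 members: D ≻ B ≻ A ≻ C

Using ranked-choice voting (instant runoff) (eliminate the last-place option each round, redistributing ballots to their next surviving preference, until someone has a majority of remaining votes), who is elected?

A

Round 1: D 27, A 39, C 29, B 25. Eliminate B.
Round 2: D 27, A 64, C 29. A has a majority.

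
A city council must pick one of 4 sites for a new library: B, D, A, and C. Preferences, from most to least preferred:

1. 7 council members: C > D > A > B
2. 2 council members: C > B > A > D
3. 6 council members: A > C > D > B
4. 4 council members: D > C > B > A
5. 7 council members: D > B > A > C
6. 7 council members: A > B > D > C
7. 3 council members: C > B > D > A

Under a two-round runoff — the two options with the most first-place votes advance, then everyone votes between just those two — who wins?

A

Round 1 first-place votes: B 0, D 11, A 13, C 12.
A and C advance.
Runoff: A is preferred to C by 20 voters; C by 16.
A wins the runoff.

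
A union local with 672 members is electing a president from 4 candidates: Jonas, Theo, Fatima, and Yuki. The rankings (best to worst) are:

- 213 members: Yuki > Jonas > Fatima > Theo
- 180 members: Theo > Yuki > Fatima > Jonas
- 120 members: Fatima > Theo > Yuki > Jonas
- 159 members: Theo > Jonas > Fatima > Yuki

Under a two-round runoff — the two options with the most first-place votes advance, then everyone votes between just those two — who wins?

Theo

Round 1 first-place votes: Jonas 0, Theo 339, Fatima 120, Yuki 213.
Theo and Yuki advance.
Runoff: Theo is preferred to Yuki by 459 voters; Yuki by 213.
Theo wins the runoff.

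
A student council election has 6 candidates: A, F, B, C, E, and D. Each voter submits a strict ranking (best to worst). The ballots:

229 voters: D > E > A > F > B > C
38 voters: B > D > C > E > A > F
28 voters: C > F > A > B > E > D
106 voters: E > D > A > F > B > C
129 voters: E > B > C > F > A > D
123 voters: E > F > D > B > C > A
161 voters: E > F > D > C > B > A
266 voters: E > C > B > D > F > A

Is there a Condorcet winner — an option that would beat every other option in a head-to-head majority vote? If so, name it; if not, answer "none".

E vs A: 1052–28 for E.
E vs F: 1052–28 for E.
E vs B: 1014–66 for E.
E vs C: 1014–66 for E.
E vs D: 813–267 for E.
E beats every other option head-to-head.

E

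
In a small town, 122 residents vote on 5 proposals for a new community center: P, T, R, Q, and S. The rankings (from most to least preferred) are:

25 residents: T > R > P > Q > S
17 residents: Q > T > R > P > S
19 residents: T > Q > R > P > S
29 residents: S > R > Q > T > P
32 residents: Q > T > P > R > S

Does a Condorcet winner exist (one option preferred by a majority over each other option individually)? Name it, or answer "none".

Q

Q vs P: 97–25 for Q.
Q vs T: 78–44 for Q.
Q vs R: 68–54 for Q.
Q vs S: 93–29 for Q.
Q beats every other option head-to-head.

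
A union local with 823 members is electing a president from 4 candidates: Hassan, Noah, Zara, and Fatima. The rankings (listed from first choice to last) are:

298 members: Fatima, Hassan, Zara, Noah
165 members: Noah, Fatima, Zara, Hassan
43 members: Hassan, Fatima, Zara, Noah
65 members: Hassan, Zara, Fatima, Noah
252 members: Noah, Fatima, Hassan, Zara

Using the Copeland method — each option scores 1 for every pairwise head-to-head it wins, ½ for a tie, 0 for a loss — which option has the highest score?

Noah

Hassan: beats Zara; loses to Noah and Fatima → score 1.
Noah: beats Hassan, Zara, and Fatima → score 3.
Zara: loses to Hassan, Noah, and Fatima → score 0.
Fatima: beats Hassan and Zara; loses to Noah → score 2.
Noah has the best pairwise record.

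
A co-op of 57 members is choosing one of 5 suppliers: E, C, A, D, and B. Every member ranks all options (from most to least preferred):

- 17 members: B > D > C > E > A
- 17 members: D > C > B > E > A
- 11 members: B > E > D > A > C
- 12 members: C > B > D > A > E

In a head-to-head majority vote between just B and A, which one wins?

Voters preferring B to A: 57; preferring A to B: 0.
B wins the head-to-head.

B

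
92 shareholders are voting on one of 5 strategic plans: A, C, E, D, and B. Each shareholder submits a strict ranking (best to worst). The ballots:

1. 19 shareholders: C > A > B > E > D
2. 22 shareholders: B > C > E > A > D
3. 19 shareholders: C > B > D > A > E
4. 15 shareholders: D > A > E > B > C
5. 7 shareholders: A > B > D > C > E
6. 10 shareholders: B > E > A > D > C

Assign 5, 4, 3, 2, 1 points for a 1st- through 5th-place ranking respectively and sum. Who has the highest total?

B

A: 19·4 + 22·2 + 19·2 + 15·4 + 7·5 + 10·3 = 283
C: 19·5 + 22·4 + 19·5 + 15·1 + 7·2 + 10·1 = 317
E: 19·2 + 22·3 + 19·1 + 15·3 + 7·1 + 10·4 = 215
D: 19·1 + 22·1 + 19·3 + 15·5 + 7·3 + 10·2 = 214
B: 19·3 + 22·5 + 19·4 + 15·2 + 7·4 + 10·5 = 351
B has the highest Borda score (351).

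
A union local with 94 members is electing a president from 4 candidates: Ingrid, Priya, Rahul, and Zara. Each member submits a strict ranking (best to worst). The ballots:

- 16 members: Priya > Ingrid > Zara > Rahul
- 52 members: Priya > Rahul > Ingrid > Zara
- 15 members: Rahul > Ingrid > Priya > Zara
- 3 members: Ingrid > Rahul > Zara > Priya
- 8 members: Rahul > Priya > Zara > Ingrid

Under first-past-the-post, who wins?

Priya

First-place votes: Ingrid 3, Priya 68, Rahul 23, Zara 0.
Priya has the most first-place votes.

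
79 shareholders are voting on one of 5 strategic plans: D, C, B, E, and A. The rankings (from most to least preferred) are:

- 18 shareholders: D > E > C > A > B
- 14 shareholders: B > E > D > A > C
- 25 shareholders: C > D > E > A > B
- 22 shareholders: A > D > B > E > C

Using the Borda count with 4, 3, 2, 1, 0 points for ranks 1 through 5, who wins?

D

D: 18·4 + 14·2 + 25·3 + 22·3 = 241
C: 18·2 + 14·0 + 25·4 + 22·0 = 136
B: 18·0 + 14·4 + 25·0 + 22·2 = 100
E: 18·3 + 14·3 + 25·2 + 22·1 = 168
A: 18·1 + 14·1 + 25·1 + 22·4 = 145
D has the highest Borda score (241).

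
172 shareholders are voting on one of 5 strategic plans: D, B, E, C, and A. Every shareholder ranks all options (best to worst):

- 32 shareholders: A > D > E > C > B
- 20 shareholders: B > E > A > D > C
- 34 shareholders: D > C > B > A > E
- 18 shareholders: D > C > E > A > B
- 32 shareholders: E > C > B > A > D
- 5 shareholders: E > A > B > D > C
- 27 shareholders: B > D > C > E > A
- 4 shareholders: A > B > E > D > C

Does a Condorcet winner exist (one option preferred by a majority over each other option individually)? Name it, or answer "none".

none

Checking pairwise contests:
B beats D 88–84.
E beats B 87–85.
D beats E 111–61.
D beats C 140–32.
B beats A 113–59.
Every option loses at least one head-to-head, so there is no Condorcet winner.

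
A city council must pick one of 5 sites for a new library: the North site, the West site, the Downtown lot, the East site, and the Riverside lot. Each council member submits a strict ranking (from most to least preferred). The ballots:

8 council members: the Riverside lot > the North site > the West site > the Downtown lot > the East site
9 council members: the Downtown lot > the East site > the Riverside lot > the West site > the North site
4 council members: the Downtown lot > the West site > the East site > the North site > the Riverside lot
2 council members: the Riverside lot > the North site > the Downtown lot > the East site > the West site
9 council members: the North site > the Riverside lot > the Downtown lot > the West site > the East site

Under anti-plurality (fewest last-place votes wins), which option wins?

the Downtown lot

Last-place votes: the North site 9, the West site 2, the Downtown lot 0, the East site 17, the Riverside lot 4.
the Downtown lot is ranked last by the fewest voters, so the Downtown lot wins.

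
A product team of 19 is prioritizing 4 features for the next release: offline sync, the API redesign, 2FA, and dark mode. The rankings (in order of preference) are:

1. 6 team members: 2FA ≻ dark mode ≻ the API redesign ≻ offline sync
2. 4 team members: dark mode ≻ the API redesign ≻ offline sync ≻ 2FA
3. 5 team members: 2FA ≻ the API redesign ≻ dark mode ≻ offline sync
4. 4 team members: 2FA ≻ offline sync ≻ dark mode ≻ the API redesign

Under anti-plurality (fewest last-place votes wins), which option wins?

dark mode

Last-place votes: offline sync 11, the API redesign 4, 2FA 4, dark mode 0.
dark mode is ranked last by the fewest voters, so dark mode wins.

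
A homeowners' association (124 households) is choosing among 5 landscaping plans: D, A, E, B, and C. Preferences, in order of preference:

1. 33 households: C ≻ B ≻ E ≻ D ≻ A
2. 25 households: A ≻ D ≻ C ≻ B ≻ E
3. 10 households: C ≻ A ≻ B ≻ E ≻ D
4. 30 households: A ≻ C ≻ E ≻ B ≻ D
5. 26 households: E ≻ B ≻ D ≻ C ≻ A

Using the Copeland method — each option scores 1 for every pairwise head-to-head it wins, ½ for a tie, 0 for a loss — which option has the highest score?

D: loses to A, E, B, and C → score 0.
A: beats D, E, and B; loses to C → score 3.
E: beats D; loses to A, B, and C → score 1.
B: beats D and E; loses to A and C → score 2.
C: beats D, A, E, and B → score 4.
C has the best pairwise record.

C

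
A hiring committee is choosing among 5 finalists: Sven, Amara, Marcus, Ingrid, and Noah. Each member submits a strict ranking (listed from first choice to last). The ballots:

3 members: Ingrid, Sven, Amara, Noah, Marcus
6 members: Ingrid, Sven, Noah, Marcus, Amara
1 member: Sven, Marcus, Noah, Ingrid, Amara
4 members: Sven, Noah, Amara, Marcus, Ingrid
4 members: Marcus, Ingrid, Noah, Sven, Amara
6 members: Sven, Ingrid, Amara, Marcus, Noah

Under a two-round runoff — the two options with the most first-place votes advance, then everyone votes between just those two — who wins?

Ingrid

Round 1 first-place votes: Sven 11, Amara 0, Marcus 4, Ingrid 9, Noah 0.
Sven and Ingrid advance.
Runoff: Sven is preferred to Ingrid by 11 voters; Ingrid by 13.
Ingrid wins the runoff.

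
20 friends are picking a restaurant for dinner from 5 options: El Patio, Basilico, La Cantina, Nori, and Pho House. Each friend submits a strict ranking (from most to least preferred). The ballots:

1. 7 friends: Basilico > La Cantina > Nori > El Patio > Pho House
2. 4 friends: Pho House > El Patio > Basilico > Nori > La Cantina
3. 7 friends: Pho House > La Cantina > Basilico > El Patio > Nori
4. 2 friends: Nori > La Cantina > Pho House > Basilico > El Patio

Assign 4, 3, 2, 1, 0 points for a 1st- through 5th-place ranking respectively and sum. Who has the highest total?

Basilico

El Patio: 7·1 + 4·3 + 7·1 + 2·0 = 26
Basilico: 7·4 + 4·2 + 7·2 + 2·1 = 52
La Cantina: 7·3 + 4·0 + 7·3 + 2·3 = 48
Nori: 7·2 + 4·1 + 7·0 + 2·4 = 26
Pho House: 7·0 + 4·4 + 7·4 + 2·2 = 48
Basilico has the highest Borda score (52).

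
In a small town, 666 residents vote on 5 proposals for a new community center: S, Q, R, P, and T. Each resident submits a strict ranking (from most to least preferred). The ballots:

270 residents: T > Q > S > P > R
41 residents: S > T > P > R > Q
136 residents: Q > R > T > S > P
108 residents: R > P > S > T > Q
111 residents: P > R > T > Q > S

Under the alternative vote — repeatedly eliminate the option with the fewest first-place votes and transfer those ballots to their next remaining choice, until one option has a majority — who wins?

T

Round 1: S 41, Q 136, R 108, P 111, T 270. Eliminate S.
Round 2: Q 136, R 108, P 111, T 311. Eliminate R.
Round 3: Q 136, P 219, T 311. Eliminate Q.
Round 4: P 219, T 447. T has a majority.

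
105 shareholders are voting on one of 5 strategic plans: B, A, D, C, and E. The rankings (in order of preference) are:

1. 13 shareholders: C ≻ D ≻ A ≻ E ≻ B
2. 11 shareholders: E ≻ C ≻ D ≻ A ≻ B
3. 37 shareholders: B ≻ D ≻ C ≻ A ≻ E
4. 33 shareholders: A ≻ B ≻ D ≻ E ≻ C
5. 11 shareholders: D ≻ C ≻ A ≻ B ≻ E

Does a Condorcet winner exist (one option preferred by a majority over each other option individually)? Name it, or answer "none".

none

Checking pairwise contests:
A beats B 68–37.
D beats A 72–33.
B beats D 70–35.
B beats C 70–35.
B beats E 81–24.
Every option loses at least one head-to-head, so there is no Condorcet winner.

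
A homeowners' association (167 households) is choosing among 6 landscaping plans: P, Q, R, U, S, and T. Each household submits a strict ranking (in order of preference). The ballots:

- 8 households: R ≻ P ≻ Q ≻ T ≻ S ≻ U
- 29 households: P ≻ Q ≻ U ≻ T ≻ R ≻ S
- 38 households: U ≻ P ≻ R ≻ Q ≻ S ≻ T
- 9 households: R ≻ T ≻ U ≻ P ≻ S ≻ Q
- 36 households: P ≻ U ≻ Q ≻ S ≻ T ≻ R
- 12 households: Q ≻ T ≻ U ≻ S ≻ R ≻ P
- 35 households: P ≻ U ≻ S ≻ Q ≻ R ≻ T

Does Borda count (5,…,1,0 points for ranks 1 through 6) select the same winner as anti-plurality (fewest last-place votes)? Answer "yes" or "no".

Borda — scores: P 702, Q 454, R 275, U 624, S 256, T 194. Winner: P.
Anti-plurality — last-place votes: P 12, Q 9, R 36, U 8, S 29, T 73. Winner: U.
The two methods disagree.

no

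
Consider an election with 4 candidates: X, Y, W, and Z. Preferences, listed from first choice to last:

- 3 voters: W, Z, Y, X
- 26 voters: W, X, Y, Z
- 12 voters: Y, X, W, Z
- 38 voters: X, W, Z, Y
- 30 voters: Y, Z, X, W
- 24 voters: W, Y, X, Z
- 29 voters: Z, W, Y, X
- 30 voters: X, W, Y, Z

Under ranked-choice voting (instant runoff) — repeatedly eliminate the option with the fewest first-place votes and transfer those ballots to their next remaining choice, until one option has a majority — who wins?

Round 1: X 68, Y 42, W 53, Z 29. Eliminate Z.
Round 2: X 68, Y 42, W 82. Eliminate Y.
Round 3: X 110, W 82. X has a majority.

X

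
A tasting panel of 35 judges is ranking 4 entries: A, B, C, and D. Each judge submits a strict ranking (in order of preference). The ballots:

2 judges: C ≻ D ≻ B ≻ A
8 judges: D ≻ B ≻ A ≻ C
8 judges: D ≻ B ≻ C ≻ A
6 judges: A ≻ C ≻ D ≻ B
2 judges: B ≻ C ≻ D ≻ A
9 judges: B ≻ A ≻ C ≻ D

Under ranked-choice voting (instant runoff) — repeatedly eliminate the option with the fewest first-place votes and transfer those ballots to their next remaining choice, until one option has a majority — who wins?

D

Round 1: A 6, B 11, C 2, D 16. Eliminate C.
Round 2: A 6, B 11, D 18. D has a majority.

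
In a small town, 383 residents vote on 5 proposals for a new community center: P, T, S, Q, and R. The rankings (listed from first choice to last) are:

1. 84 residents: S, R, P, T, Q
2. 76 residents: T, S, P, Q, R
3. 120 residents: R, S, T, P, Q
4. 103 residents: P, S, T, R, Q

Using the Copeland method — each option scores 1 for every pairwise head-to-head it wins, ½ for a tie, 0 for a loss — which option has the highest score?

P: beats Q; loses to T, S, and R → score 1.
T: beats P and Q; loses to S and R → score 2.
S: beats P, T, Q, and R → score 4.
Q: loses to P, T, S, and R → score 0.
R: beats P, T, and Q; loses to S → score 3.
S has the best pairwise record.

S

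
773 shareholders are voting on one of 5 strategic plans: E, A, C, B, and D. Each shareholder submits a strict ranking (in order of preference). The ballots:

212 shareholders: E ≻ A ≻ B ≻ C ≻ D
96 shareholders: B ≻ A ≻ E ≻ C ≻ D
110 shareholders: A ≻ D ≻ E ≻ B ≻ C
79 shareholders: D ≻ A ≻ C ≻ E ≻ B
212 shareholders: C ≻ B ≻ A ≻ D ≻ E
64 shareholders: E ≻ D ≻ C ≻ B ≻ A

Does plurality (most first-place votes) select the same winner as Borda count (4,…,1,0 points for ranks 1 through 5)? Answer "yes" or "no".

no

Plurality — first-place votes: E 276, A 110, C 212, B 96, D 79. Winner: E.
Borda — scores: E 1595, A 2025, C 1442, B 1618, D 1050. Winner: A.
The two methods disagree.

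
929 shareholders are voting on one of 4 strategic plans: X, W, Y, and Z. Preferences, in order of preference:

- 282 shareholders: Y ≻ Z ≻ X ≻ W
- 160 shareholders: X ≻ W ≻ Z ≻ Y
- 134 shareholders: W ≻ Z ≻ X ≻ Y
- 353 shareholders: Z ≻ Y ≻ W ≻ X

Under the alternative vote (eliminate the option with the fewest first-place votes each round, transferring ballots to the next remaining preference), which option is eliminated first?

W

Round 1: X 160, W 134, Y 282, Z 353. Eliminate W.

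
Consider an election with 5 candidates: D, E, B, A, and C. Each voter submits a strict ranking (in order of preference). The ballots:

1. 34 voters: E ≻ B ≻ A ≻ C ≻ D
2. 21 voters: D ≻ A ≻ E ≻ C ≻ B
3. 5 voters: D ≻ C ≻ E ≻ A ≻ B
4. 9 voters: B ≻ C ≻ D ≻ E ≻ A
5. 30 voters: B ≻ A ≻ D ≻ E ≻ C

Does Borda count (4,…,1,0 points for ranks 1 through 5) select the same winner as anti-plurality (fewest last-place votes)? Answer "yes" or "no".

no

Borda — scores: D 182, E 227, B 258, A 226, C 97. Winner: B.
Anti-plurality — last-place votes: D 34, E 0, B 26, A 9, C 30. Winner: E.
The two methods disagree.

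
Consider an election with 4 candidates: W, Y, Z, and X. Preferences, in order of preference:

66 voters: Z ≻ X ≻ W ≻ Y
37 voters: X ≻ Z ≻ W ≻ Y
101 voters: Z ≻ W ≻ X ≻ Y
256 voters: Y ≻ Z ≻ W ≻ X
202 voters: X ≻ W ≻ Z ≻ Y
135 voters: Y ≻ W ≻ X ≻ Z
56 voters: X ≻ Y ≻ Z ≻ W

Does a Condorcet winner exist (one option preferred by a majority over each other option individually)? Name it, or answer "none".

Checking pairwise contests:
Y beats W 447–406.
X beats Y 462–391.
Y beats Z 447–406.
W beats X 492–361.
Every option loses at least one head-to-head, so there is no Condorcet winner.

none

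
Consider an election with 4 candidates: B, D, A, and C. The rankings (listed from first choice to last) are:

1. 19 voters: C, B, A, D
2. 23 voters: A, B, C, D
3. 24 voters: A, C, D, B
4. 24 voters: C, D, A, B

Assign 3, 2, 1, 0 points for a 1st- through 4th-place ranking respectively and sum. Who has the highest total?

C

B: 19·2 + 23·2 + 24·0 + 24·0 = 84
D: 19·0 + 23·0 + 24·1 + 24·2 = 72
A: 19·1 + 23·3 + 24·3 + 24·1 = 184
C: 19·3 + 23·1 + 24·2 + 24·3 = 200
C has the highest Borda score (200).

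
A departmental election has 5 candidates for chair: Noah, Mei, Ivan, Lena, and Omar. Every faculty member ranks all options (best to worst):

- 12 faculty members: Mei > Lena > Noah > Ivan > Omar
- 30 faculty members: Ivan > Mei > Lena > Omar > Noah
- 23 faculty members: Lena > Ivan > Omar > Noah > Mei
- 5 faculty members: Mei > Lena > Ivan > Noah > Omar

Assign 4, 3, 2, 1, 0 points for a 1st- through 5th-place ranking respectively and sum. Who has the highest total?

Ivan

Noah: 12·2 + 30·0 + 23·1 + 5·1 = 52
Mei: 12·4 + 30·3 + 23·0 + 5·4 = 158
Ivan: 12·1 + 30·4 + 23·3 + 5·2 = 211
Lena: 12·3 + 30·2 + 23·4 + 5·3 = 203
Omar: 12·0 + 30·1 + 23·2 + 5·0 = 76
Ivan has the highest Borda score (211).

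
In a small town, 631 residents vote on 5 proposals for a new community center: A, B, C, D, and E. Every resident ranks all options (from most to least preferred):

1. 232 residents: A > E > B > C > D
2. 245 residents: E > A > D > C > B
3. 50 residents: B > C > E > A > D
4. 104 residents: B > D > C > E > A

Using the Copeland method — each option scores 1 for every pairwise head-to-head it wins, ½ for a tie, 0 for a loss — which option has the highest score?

E

A: beats B, C, and D; loses to E → score 3.
B: beats C and D; loses to A and E → score 2.
C: loses to A, B, D, and E → score 0.
D: beats C; loses to A, B, and E → score 1.
E: beats A, B, C, and D → score 4.
E has the best pairwise record.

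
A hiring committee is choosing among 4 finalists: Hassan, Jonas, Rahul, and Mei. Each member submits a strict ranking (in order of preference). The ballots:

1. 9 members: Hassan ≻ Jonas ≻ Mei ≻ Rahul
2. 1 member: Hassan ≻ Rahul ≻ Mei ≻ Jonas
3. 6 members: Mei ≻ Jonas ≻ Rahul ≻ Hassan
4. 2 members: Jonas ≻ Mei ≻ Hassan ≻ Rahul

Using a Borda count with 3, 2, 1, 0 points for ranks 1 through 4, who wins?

Hassan: 9·3 + 1·3 + 6·0 + 2·1 = 32
Jonas: 9·2 + 1·0 + 6·2 + 2·3 = 36
Rahul: 9·0 + 1·2 + 6·1 + 2·0 = 8
Mei: 9·1 + 1·1 + 6·3 + 2·2 = 32
Jonas has the highest Borda score (36).

Jonas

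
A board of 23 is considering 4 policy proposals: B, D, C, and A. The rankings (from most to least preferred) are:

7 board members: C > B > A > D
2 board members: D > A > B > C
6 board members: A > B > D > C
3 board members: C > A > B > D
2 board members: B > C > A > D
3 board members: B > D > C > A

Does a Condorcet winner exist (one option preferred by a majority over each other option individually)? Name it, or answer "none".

B

B vs D: 21–2 for B.
B vs C: 13–10 for B.
B vs A: 12–11 for B.
B beats every other option head-to-head.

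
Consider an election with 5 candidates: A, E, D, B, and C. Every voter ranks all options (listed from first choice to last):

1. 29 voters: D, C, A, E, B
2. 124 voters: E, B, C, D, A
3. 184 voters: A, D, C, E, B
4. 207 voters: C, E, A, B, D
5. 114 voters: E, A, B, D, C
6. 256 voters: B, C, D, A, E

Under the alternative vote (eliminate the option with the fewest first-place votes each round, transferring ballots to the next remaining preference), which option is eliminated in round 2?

A

Round 1: A 184, E 238, D 29, B 256, C 207. Eliminate D.
Round 2: A 184, E 238, B 256, C 236. Eliminate A.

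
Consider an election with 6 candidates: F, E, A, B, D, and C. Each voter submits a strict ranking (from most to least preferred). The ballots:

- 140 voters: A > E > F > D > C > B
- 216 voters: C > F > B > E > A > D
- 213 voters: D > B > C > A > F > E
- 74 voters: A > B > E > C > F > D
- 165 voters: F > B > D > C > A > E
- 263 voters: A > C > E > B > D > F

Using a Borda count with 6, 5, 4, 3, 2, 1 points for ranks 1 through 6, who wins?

F: 140·4 + 216·5 + 213·2 + 74·2 + 165·6 + 263·1 = 3467
E: 140·5 + 216·3 + 213·1 + 74·4 + 165·1 + 263·4 = 3074
A: 140·6 + 216·2 + 213·3 + 74·6 + 165·2 + 263·6 = 4263
B: 140·1 + 216·4 + 213·5 + 74·5 + 165·5 + 263·3 = 4053
D: 140·3 + 216·1 + 213·6 + 74·1 + 165·4 + 263·2 = 3174
C: 140·2 + 216·6 + 213·4 + 74·3 + 165·3 + 263·5 = 4460
C has the highest Borda score (4460).

C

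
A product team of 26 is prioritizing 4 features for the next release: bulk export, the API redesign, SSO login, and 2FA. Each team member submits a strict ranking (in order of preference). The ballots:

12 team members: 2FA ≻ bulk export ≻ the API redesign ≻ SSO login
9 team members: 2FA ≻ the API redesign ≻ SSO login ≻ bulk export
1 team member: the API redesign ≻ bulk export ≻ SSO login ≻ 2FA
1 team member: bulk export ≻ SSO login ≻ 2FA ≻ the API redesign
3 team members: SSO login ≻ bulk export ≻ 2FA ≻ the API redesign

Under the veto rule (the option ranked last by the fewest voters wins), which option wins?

2FA

Last-place votes: bulk export 9, the API redesign 4, SSO login 12, 2FA 1.
2FA is ranked last by the fewest voters, so 2FA wins.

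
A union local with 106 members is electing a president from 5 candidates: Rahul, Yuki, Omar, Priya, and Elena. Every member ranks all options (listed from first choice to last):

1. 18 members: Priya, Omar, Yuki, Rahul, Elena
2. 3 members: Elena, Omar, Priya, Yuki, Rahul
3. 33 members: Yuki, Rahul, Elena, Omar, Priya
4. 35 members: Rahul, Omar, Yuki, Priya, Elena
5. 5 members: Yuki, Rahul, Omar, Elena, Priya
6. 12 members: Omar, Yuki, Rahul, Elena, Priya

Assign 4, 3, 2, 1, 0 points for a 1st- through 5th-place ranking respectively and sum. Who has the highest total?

Rahul: 18·1 + 3·0 + 33·3 + 35·4 + 5·3 + 12·2 = 296
Yuki: 18·2 + 3·1 + 33·4 + 35·2 + 5·4 + 12·3 = 297
Omar: 18·3 + 3·3 + 33·1 + 35·3 + 5·2 + 12·4 = 259
Priya: 18·4 + 3·2 + 33·0 + 35·1 + 5·0 + 12·0 = 113
Elena: 18·0 + 3·4 + 33·2 + 35·0 + 5·1 + 12·1 = 95
Yuki has the highest Borda score (297).

Yuki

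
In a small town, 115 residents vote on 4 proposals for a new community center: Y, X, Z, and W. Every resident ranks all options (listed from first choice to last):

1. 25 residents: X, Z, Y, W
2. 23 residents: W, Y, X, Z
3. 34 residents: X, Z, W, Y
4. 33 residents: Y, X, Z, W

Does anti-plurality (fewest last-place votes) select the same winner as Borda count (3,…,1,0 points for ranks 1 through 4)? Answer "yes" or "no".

Anti-plurality — last-place votes: Y 34, X 0, Z 23, W 58. Winner: X.
Borda — scores: Y 170, X 266, Z 151, W 103. Winner: X.
The two methods agree.

yes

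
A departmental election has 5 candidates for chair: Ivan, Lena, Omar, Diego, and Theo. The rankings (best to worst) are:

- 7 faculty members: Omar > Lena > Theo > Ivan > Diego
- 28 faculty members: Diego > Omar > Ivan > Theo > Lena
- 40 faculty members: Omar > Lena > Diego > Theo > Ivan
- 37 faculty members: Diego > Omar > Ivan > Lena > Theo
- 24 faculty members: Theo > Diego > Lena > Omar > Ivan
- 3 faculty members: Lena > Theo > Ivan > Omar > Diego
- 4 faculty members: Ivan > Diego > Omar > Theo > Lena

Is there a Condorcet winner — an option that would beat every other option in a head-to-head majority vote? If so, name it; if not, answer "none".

Diego vs Ivan: 129–14 for Diego.
Diego vs Lena: 93–50 for Diego.
Diego vs Omar: 93–50 for Diego.
Diego vs Theo: 109–34 for Diego.
Diego beats every other option head-to-head.

Diego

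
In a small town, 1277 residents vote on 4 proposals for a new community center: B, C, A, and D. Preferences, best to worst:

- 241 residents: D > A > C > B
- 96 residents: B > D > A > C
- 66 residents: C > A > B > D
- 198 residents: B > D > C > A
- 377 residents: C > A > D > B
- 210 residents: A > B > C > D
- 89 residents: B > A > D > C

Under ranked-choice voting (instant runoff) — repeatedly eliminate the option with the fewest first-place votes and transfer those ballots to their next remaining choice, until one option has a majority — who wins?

Round 1: B 383, C 443, A 210, D 241. Eliminate A.
Round 2: B 593, C 443, D 241. Eliminate D.
Round 3: B 593, C 684. C has a majority.

C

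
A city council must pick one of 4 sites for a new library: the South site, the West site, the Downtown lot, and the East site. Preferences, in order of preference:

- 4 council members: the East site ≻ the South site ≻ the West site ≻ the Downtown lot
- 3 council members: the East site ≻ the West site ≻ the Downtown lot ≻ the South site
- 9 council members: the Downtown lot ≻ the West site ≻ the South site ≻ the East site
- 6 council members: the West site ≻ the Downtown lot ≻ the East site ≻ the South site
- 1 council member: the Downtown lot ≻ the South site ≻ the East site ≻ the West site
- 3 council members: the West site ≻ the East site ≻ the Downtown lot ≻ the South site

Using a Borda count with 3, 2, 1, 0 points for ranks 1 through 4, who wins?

the West site

the South site: 4·2 + 3·0 + 9·1 + 6·0 + 1·2 + 3·0 = 19
the West site: 4·1 + 3·2 + 9·2 + 6·3 + 1·0 + 3·3 = 55
the Downtown lot: 4·0 + 3·1 + 9·3 + 6·2 + 1·3 + 3·1 = 48
the East site: 4·3 + 3·3 + 9·0 + 6·1 + 1·1 + 3·2 = 34
the West site has the highest Borda score (55).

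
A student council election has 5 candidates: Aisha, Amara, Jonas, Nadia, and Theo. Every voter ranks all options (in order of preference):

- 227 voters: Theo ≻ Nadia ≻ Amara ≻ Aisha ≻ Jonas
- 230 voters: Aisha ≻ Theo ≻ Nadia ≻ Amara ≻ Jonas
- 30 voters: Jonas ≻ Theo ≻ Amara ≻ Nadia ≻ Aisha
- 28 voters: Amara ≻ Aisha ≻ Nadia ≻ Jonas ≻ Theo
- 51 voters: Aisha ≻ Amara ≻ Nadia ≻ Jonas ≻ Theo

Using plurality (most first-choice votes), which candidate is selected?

First-place votes: Aisha 281, Amara 28, Jonas 30, Nadia 0, Theo 227.
Aisha has the most first-place votes.

Aisha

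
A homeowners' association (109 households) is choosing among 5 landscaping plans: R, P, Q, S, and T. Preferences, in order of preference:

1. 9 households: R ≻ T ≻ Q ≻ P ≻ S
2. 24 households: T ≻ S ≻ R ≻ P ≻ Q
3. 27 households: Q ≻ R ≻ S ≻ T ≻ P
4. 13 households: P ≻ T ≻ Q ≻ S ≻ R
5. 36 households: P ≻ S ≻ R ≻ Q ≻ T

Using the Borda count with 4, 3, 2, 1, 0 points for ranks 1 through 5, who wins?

S

R: 9·4 + 24·2 + 27·3 + 13·0 + 36·2 = 237
P: 9·1 + 24·1 + 27·0 + 13·4 + 36·4 = 229
Q: 9·2 + 24·0 + 27·4 + 13·2 + 36·1 = 188
S: 9·0 + 24·3 + 27·2 + 13·1 + 36·3 = 247
T: 9·3 + 24·4 + 27·1 + 13·3 + 36·0 = 189
S has the highest Borda score (247).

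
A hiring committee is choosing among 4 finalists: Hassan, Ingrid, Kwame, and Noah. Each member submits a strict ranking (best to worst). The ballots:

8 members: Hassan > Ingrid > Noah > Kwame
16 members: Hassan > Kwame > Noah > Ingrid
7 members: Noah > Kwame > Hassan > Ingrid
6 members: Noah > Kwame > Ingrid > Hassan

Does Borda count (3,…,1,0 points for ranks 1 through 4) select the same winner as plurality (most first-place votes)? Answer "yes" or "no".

Borda — scores: Hassan 79, Ingrid 22, Kwame 58, Noah 63. Winner: Hassan.
Plurality — first-place votes: Hassan 24, Ingrid 0, Kwame 0, Noah 13. Winner: Hassan.
The two methods agree.

yes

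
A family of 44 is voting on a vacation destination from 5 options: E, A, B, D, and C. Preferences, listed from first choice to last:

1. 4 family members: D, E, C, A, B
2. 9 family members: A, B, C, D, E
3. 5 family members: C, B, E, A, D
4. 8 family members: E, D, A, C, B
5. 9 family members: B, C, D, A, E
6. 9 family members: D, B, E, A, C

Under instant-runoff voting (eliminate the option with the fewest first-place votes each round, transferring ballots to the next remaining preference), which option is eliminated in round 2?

Round 1: E 8, A 9, B 9, D 13, C 5. Eliminate C.
Round 2: E 8, A 9, B 14, D 13. Eliminate E.

E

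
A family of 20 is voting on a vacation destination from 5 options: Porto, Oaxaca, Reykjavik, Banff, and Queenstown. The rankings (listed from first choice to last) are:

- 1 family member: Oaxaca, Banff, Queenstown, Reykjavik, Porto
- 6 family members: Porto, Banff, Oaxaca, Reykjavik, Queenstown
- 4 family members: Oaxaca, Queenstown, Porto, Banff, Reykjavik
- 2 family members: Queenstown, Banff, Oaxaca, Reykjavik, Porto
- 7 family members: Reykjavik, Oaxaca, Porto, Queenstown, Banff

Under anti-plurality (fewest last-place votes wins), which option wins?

Last-place votes: Porto 3, Oaxaca 0, Reykjavik 4, Banff 7, Queenstown 6.
Oaxaca is ranked last by the fewest voters, so Oaxaca wins.

Oaxaca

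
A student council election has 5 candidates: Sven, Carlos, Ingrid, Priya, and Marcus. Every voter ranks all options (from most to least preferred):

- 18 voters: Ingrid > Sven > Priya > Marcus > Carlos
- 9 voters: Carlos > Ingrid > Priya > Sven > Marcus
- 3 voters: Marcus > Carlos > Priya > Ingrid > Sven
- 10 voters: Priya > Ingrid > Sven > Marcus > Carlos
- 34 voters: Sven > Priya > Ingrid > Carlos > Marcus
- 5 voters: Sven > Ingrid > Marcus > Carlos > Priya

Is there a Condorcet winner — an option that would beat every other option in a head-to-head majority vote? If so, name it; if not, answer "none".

Checking pairwise contests:
Ingrid beats Sven 40–39.
Sven beats Carlos 67–12.
Priya beats Ingrid 47–32.
Sven beats Priya 57–22.
Sven beats Marcus 76–3.
Every option loses at least one head-to-head, so there is no Condorcet winner.

none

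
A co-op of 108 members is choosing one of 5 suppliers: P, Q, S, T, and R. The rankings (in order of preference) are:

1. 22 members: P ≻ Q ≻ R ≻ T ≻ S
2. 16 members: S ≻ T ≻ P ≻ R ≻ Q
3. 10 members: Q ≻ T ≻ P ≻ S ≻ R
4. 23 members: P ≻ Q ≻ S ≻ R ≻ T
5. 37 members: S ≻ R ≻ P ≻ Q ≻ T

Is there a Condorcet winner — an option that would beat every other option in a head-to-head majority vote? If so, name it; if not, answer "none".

P

P vs Q: 98–10 for P.
P vs S: 55–53 for P.
P vs T: 82–26 for P.
P vs R: 71–37 for P.
P beats every other option head-to-head.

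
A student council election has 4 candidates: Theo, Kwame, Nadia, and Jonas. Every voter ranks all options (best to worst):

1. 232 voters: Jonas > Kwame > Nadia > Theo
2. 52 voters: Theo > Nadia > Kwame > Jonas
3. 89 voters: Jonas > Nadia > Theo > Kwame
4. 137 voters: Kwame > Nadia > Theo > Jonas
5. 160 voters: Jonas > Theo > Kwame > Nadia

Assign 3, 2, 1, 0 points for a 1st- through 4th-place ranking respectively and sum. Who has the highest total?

Jonas

Theo: 232·0 + 52·3 + 89·1 + 137·1 + 160·2 = 702
Kwame: 232·2 + 52·1 + 89·0 + 137·3 + 160·1 = 1087
Nadia: 232·1 + 52·2 + 89·2 + 137·2 + 160·0 = 788
Jonas: 232·3 + 52·0 + 89·3 + 137·0 + 160·3 = 1443
Jonas has the highest Borda score (1443).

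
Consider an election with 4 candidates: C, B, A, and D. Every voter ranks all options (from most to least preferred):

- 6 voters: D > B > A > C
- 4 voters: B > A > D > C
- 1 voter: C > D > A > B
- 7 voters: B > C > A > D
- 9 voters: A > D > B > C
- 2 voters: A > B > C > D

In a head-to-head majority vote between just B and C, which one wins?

B

Voters preferring B to C: 28; preferring C to B: 1.
B wins the head-to-head.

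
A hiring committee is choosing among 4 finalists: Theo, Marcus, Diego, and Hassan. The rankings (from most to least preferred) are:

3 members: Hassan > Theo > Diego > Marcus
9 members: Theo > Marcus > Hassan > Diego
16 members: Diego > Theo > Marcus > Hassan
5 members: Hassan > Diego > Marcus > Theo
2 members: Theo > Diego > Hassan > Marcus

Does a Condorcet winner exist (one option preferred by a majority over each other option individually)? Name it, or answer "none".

Diego

Diego vs Theo: 21–14 for Diego.
Diego vs Marcus: 26–9 for Diego.
Diego vs Hassan: 18–17 for Diego.
Diego beats every other option head-to-head.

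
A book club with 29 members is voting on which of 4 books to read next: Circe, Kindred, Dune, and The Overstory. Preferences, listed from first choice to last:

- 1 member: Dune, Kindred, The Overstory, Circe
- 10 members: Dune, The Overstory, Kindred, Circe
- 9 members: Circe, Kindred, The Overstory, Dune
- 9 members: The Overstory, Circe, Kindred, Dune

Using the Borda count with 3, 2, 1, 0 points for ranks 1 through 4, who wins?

The Overstory

Circe: 1·0 + 10·0 + 9·3 + 9·2 = 45
Kindred: 1·2 + 10·1 + 9·2 + 9·1 = 39
Dune: 1·3 + 10·3 + 9·0 + 9·0 = 33
The Overstory: 1·1 + 10·2 + 9·1 + 9·3 = 57
The Overstory has the highest Borda score (57).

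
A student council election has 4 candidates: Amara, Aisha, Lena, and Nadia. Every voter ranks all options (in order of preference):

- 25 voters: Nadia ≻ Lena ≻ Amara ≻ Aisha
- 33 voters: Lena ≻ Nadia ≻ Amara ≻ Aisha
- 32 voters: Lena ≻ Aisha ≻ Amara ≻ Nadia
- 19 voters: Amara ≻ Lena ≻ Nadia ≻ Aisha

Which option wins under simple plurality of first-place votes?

Lena

First-place votes: Amara 19, Aisha 0, Lena 65, Nadia 25.
Lena has the most first-place votes.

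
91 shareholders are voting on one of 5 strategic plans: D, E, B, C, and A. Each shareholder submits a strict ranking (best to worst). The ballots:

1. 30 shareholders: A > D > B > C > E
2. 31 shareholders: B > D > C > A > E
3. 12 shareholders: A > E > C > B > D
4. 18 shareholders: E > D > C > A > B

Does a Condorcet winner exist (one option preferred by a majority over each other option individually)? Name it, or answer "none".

D

D vs E: 61–30 for D.
D vs B: 48–43 for D.
D vs C: 79–12 for D.
D vs A: 49–42 for D.
D beats every other option head-to-head.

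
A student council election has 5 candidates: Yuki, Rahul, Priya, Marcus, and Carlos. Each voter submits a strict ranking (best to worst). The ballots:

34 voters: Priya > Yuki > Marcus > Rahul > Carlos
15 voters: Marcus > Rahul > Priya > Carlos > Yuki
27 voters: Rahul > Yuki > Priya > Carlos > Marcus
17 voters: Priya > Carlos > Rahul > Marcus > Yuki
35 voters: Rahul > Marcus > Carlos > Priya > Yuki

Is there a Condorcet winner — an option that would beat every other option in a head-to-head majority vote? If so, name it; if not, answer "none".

Rahul

Rahul vs Yuki: 94–34 for Rahul.
Rahul vs Priya: 77–51 for Rahul.
Rahul vs Marcus: 79–49 for Rahul.
Rahul vs Carlos: 111–17 for Rahul.
Rahul beats every other option head-to-head.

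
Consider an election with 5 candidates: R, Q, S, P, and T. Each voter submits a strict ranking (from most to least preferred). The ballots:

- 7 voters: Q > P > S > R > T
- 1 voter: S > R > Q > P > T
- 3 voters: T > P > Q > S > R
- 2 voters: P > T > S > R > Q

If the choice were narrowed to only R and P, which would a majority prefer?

Voters preferring R to P: 1; preferring P to R: 12.
P wins the head-to-head.

P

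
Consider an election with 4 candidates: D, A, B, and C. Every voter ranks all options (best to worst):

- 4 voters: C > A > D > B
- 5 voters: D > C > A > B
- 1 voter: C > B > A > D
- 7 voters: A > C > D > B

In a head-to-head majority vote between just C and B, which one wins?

Voters preferring C to B: 17; preferring B to C: 0.
C wins the head-to-head.

C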